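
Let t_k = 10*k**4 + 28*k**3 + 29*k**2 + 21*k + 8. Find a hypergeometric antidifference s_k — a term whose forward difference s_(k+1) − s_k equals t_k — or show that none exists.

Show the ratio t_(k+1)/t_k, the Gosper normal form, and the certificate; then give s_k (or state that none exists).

Ratio r(k) = (10*k**4 + 68*k**3 + 173*k**2 + 203*k + 96)/(10*k**4 + 28*k**3 + 29*k**2 + 21*k + 8).
Take A(k)=1, B(k)=1, C(k)=k**4 + 14*k**3/5 + 29*k**2/10 + 21*k/10 + 4/5.
Solve (1)·f(k+1) − (1)·f(k) = k**4 + 14*k**3/5 + 29*k**2/10 + 21*k/10 + 4/5.
Degrees (0,0,4) ⇒ d ≤ 5.
Solving with deg f ≤ 5: f(k) = k*(2*k**4 + 2*k**3 - k**2 + 3*k + 2)/10.
Certificate R = B(k−1)f/C = k*(2*k**4 + 2*k**3 - k**2 + 3*k + 2)/(10*k**4 + 28*k**3 + 29*k**2 + 21*k + 8) gives s_k = k*(2*k**4 + 2*k**3 - k**2 + 3*k + 2).
Check: Δs_k = 10*k**4 + 28*k**3 + 29*k**2 + 21*k + 8. ✓

s_k = k*(2*k**4 + 2*k**3 - k**2 + 3*k + 2)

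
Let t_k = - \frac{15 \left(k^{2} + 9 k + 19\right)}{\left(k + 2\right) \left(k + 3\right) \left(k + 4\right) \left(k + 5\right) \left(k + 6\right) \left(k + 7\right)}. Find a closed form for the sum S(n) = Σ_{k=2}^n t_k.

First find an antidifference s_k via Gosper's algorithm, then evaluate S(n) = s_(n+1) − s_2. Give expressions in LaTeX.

S(n) = \frac{5 \left(- n^{3} - 15 n^{2} - 71 n + 87\right)}{192 \left(n^{3} + 15 n^{2} + 71 n + 105\right)}

t_(k+1)/t_k = (k + 2)*(9*k + (k + 1)**2 + 28)/((k + 8)*(k**2 + 9*k + 19)).
Gosper form: A/B · C(k+1)/C(k) with A=k + 2, B=k + 8, C=k**2 + 9*k + 19.
Solve (k + 2)·f(k+1) − (k + 7)·f(k) = k**2 + 9*k + 19.
deg f ≤ 5 (via 1,1,2).
A polynomial solution: f(k) = k*(k + 3)*(k + 5)*(k**2 + 12*k + 44)/144.
So s_k = (B(k−1)f/C)·t_k = (k*(k + 3)*(k + 5)*(k + 7)*(k**2 + 12*k + 44)/(144*(k**2 + 9*k + 19)))·t_k = 5*k*(-k**2 - 12*k - 44)/(48*(k**3 + 12*k**2 + 44*k + 48)).
s_(k+1) − s_k = 15*(-k**2 - 9*k - 19)/(k**6 + 27*k**5 + 295*k**4 + 1665*k**3 + 5104*k**2 + 8028*k + 5040) = t_k.
s_(n+1) = 5*(-n**3 - 15*n**2 - 71*n - 57)/(48*(n**3 + 15*n**2 + 71*n + 105)) and s_(2) = -5/64, so S(n) = 5*(-n**3 - 15*n**2 - 71*n + 87)/(192*(n**3 + 15*n**2 + 71*n + 105)).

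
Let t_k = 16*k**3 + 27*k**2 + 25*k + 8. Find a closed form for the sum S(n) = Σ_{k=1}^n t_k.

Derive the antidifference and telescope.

Compute t_(k+1)/t_k: get (16*k**3 + 75*k**2 + 127*k + 76)/(16*k**3 + 27*k**2 + 25*k + 8).
So A=1 and B=1, with C=k**3 + 27*k**2/16 + 25*k/16 + 1/2.
Need (1)·f(k+1) − (1)·f(k) = k**3 + 27*k**2/16 + 25*k/16 + 1/2.
Degrees (0,0,3) ⇒ d ≤ 4.
Coefficient equations give f(k) = k**2*(4*k**2 + k + 3)/16.
Then R = B(k−1)f/C = k**2*(4*k**2 + k + 3)/(16*k**3 + 27*k**2 + 25*k + 8), so s_k = R(k)·t_k = k**2*(4*k**2 + k + 3).
Δs = 16*k**3 + 27*k**2 + 25*k + 8, as required.
Σ_(k=1)^n t_k = s_(n+1) − s_(1) = (4*n**4 + 17*n**3 + 30*n**2 + 25*n + 8) − (8), i.e. n*(4*n**3 + 17*n**2 + 30*n + 25).

S(n) = n*(4*n**3 + 17*n**2 + 30*n + 25)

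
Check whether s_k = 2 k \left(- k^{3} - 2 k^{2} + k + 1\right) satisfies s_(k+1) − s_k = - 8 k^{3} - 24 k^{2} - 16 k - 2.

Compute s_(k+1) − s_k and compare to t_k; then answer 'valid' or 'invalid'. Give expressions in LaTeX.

valid; difference matches t_k

s_(k+1) = 2*(k + 1)*(k - (k + 1)**3 - 2*(k + 1)**2 + 2)
s_(k+1) − s_k = -8*k**3 - 24*k**2 - 16*k - 2
(s_(k+1) − s_k) − t_k = 0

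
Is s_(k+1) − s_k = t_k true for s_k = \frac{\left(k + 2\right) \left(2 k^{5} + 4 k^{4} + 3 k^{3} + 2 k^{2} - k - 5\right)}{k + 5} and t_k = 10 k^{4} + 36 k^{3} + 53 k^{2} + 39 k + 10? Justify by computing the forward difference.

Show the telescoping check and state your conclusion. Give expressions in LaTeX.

s_(k+1) = (2*k**6 + 20*k**5 + 81*k**4 + 172*k**3 + 203*k**2 + 119*k + 15)/(k + 6)
s_(k+1) − s_k = (10*k**6 + 122*k**5 + 503*k**4 + 1012*k**3 + 1123*k**2 + 662*k + 135)/(k**2 + 11*k + 30)
(s_(k+1) − s_k) − t_k = 3*(-8*k**5 - 82*k**4 - 230*k**3 - 302*k**2 - 206*k - 55)/(k**2 + 11*k + 30)

Invalid: residual \frac{3 \left(- 8 k^{5} - 82 k^{4} - 230 k^{3} - 302 k^{2} - 206 k - 55\right)}{k^{2} + 11 k + 30} ≠ 0.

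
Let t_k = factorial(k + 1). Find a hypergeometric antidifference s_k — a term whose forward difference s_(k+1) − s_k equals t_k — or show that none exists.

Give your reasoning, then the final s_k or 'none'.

none — t_k is not Gosper-summable

Compute t_(k+1)/t_k: get k + 2.
Take A(k)=k + 2, B(k)=1, C(k)=1.
Key eq: (k + 2)·f(k+1) = (1)·f(k) + (1).
d = -1 from the (1,0,0) case.
d = -1 < 0 ⇒ no nonzero polynomial f; not summable.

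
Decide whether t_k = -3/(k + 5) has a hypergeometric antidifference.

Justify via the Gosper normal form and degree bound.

No — the linear system for f has no solution.

Step 1: r(k) = (k + 5)/(k + 6).
Factor: A=k + 5; B=k + 6; C=1.
Need (k + 5)·f(k+1) − (k + 5)·f(k) = 1.
From deg A=1, deg B=1, deg C=0: d=0.
Put f(k) = c0: A·f(k+1) − B(k−1)·f(k) − C = -1; need -1 = 0 — inconsistent ⇒ no f, not summable.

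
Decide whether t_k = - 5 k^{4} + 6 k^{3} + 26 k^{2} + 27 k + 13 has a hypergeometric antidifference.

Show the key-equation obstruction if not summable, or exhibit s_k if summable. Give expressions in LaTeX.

Ratio r(k) = (5*k**4 + 14*k**3 - 14*k**2 - 77*k - 67)/(5*k**4 - 6*k**3 - 26*k**2 - 27*k - 13).
Gosper form: A/B · C(k+1)/C(k) with A=1, B=1, C=k**4 - 6*k**3/5 - 26*k**2/5 - 27*k/5 - 13/5.
Set up (1)·f(k+1) − (1)·f(k) − (k**4 - 6*k**3/5 - 26*k**2/5 - 27*k/5 - 13/5) = 0.
d = 5 from the (0,0,4) case.
Match coefficients ⇒ f(k) = k*(k**4 - 4*k**3 - 4*k**2 - 2*k - 4)/5.
R(k) = B(k−1)·f(k)/C(k) = k*(k**4 - 4*k**3 - 4*k**2 - 2*k - 4)/(5*k**4 - 6*k**3 - 26*k**2 - 27*k - 13); s_k = R·t_k = k*(-k**4 + 4*k**3 + 4*k**2 + 2*k + 4).
Check: Δs_k = -5*k**4 + 6*k**3 + 26*k**2 + 27*k + 13. ✓

Yes. s_k = k \left(- k^{4} + 4 k^{3} + 4 k^{2} + 2 k + 4\right).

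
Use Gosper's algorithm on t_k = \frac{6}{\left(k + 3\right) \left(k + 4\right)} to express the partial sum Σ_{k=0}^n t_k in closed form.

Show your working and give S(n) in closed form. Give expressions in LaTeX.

S(n) = \frac{2 \left(n + 1\right)}{n + 4}

r(k) = (k + 3)/(k + 5) after simplifying.
Take A(k)=k + 3, B(k)=k + 5, C(k)=1.
Set up (k + 3)·f(k+1) − (k + 4)·f(k) − (1) = 0.
Bound: deg f ≤ 1.
Solving with deg f ≤ 1: f(k) = k/3.
Certificate R = B(k−1)f/C = k*(k + 4)/3 gives s_k = 2*k/(k + 3).
s_(k+1) − s_k = 6/(k**2 + 7*k + 12) = t_k.
Σ_(k=0)^n t_k = s_(n+1) − s_(0) = (2*(n + 1)/(n + 4)) − (0), i.e. 2*(n + 1)/(n + 4).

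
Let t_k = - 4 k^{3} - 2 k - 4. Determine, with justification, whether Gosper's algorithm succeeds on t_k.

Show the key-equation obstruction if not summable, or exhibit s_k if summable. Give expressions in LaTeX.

r(k) = (k + 2*(k + 1)**3 + 3)/(2*k**3 + k + 2) after simplifying.
Take A(k)=1, B(k)=1, C(k)=k**3 + k/2 + 1.
Need (1)·f(k+1) − (1)·f(k) = k**3 + k/2 + 1.
Bound: deg f ≤ 4.
Solving with deg f ≤ 4: f(k) = k*(k**3 - 2*k**2 + 2*k + 3)/4.
Get s_k = R·t_k = k*(-k**3 + 2*k**2 - 2*k - 3) with R(k) = B(k−1)f(k)/C(k) = k*(k**3 - 2*k**2 + 2*k + 3)/(2*(2*k**3 + k + 2)).
Check: Δs_k = -4*k**3 - 2*k - 4. ✓

Yes. s_k = k \left(- k^{3} + 2 k^{2} - 2 k - 3\right).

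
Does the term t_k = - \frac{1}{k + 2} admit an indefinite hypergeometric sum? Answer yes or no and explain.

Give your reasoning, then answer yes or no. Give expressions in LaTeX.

No — the linear system for f has no solution.

r(k) = (k + 2)/(k + 3) after simplifying.
A = k + 2, B = k + 3, C = 1.
Key eq: (k + 2)·f(k+1) = (k + 2)·f(k) + (1).
Degrees (1,1,0) ⇒ d ≤ 0.
f = c0 ⇒ A·f(k+1) − B(k−1)·f(k) − C = -1. The system {-1 = 0} is inconsistent; no antidifference.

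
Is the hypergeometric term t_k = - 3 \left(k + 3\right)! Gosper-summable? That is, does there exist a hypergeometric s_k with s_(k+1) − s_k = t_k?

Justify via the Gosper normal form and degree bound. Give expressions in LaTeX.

r(k) = k + 4 after simplifying.
So A=k + 4 and B=1, with C=1.
f must satisfy (k + 4)·f(k+1) − (1)·f(k) = 1.
d = -1 from the (1,0,0) case.
Negative degree bound (-1): no f exists, t_k not Gosper-summable.

No — key equation has no polynomial f.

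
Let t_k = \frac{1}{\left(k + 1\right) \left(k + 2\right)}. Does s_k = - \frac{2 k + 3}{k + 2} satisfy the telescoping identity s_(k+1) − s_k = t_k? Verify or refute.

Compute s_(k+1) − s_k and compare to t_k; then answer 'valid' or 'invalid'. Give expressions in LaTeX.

s_(k+1) = (-2*k - 5)/(k + 3)
s_(k+1) − s_k = -1/(k**2 + 5*k + 6)
(s_(k+1) − s_k) − t_k = -2/(k**2 + 4*k + 3)

Invalid: residual - \frac{2}{k^{2} + 4 k + 3} ≠ 0.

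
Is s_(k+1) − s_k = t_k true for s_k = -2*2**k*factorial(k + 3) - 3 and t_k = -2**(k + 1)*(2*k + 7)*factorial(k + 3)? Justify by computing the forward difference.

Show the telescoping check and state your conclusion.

valid; difference matches t_k

s_(k+1) = -2*2**(k + 1)*factorial(k + 4) - 3
s_(k+1) − s_k = -2**(k + 1)*(2*k + 7)*factorial(k + 3)
(s_(k+1) − s_k) − t_k = 0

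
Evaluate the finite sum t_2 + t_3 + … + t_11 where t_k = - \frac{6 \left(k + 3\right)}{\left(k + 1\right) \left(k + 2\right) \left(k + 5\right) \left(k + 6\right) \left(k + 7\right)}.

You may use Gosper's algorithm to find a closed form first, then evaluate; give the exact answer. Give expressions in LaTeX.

Σ = -635/55692

Ratio r(k) = (k + 1)*(k + 4)*(k + 5)/((k + 3)**2*(k + 8)).
Factor: A=k + 1; B=k + 8; C=k**3 + 10*k**2 + 33*k + 36.
Key eq: (k + 1)·f(k+1) = (k + 7)·f(k) + (k**3 + 10*k**2 + 33*k + 36).
deg f ≤ 6 (via 1,1,3).
Solve for f: f(k) = k*(k + 2)*(k + 3)*(k + 4)*(k**2 + 12*k + 41)/90 (degree 6 ≤ 6).
R(k) = B(k−1)·f(k)/C(k) = k*(k + 2)*(k + 7)*(k**2 + 12*k + 41)/(90*(k + 3)); s_k = R·t_k = k*(-k**2 - 12*k - 41)/(15*(k**3 + 12*k**2 + 41*k + 30)).
Check: Δs_k = 6*(-k - 3)/(k**5 + 21*k**4 + 163*k**3 + 567*k**2 + 844*k + 420). ✓
Σ_(k=2)^(11) t_k = s_(12) − s_(2) = -658/9945 − (-23/420) = -635/55692.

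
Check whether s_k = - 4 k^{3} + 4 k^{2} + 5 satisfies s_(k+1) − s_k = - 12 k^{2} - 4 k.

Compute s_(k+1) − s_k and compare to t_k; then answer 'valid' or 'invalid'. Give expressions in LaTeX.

valid; difference matches t_k

s_(k+1) = -4*(k + 1)**3 + 4*(k + 1)**2 + 5
s_(k+1) − s_k = 4*k*(-3*k - 1)
(s_(k+1) − s_k) − t_k = 0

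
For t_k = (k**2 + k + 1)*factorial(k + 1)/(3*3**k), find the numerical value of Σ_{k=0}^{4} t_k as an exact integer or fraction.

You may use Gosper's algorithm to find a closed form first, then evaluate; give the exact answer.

Ratio r(k) = (k + 2)*(k + (k + 1)**2 + 2)/(3*(k**2 + k + 1)).
A = k/3 + 2/3, B = 1, C = k**2 + k + 1.
Key eq: (k/3 + 2/3)·f(k+1) = (1)·f(k) + (k**2 + k + 1).
Bound: deg f ≤ 1.
Match coefficients ⇒ f(k) = 3*(k + 1).
R(k) = B(k−1)·f(k)/C(k) = 3*(k + 1)/(k**2 + k + 1); s_k = R·t_k = (k + 1)*factorial(k + 1)/3**k.
s_(k+1) − s_k = (k**2 + k + 1)*factorial(k + 1)/(3*3**k) = t_k.
Telescoping: Σ = s_(5) − s_(0) = 160/9 − (1) = 151/9.

Σ = 151/9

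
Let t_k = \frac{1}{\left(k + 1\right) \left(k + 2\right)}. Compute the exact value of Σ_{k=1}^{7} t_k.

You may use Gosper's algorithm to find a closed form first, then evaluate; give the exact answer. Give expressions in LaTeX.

Σ = 7/18

Ratio r(k) = (k + 1)/(k + 3).
Take A(k)=k + 1, B(k)=k + 3, C(k)=1.
Solve (k + 1)·f(k+1) − (k + 2)·f(k) = 1.
deg f ≤ 1 (via 1,1,0).
A polynomial solution: f(k) = k.
So s_k = (B(k−1)f/C)·t_k = (k*(k + 2))·t_k = k/(k + 1).
s_(k+1) − s_k = 1/(k**2 + 3*k + 2) = t_k.
Sum = s_(8) − s_(1); s_(8) = 8/9, s_(1) = 1/2 ⇒ 7/18.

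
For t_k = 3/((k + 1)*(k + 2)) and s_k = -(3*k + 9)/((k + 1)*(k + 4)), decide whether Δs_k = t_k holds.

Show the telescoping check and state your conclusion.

s_(k+1) = 3*(-k - 4)/((k + 2)*(k + 5))
s_(k+1) − s_k = 3*(k**2 + 7*k + 14)/(k**4 + 12*k**3 + 49*k**2 + 78*k + 40)
(s_(k+1) − s_k) − t_k = 6*(-k - 3)/(k**4 + 12*k**3 + 49*k**2 + 78*k + 40)

Invalid: residual 6*(-k - 3)/(k**4 + 12*k**3 + 49*k**2 + 78*k + 40) ≠ 0.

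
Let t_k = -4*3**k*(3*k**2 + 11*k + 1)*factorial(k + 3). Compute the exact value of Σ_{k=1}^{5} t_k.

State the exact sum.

Σ = -5290790400

Step 1: r(k) = 3*(3*k**3 + 29*k**2 + 83*k + 60)/(3*k**2 + 11*k + 1).
Gosper form: A/B · C(k+1)/C(k) with A=3*k + 12, B=1, C=k**2 + 11*k/3 + 1/3.
Set up (3*k + 12)·f(k+1) − (1)·f(k) − (k**2 + 11*k/3 + 1/3) = 0.
d = 1 from the (1,0,2) case.
Solve for f: f(k) = (k - 1)/3 (degree 1 ≤ 1).
R(k) = B(k−1)·f(k)/C(k) = (k - 1)/(3*k**2 + 11*k + 1); s_k = R·t_k = -4*3**k*(k - 1)*factorial(k + 3).
Check: Δs_k = -4*3**k*(3*k**2 + 11*k + 1)*factorial(k + 3). ✓
Σ_(k=1)^(5) t_k = s_(6) − s_(1) = -5290790400 − (0) = -5290790400.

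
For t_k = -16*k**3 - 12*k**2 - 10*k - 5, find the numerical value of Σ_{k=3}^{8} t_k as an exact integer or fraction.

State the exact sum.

Σ = -23340

r(k) = (16*k**3 + 60*k**2 + 82*k + 43)/(16*k**3 + 12*k**2 + 10*k + 5) after simplifying.
Factor: A=1; B=1; C=k**3 + 3*k**2/4 + 5*k/8 + 5/16.
Need (1)·f(k+1) − (1)·f(k) = k**3 + 3*k**2/4 + 5*k/8 + 5/16.
From deg A=0, deg B=0, deg C=3: d=4.
A polynomial solution: f(k) = k*(4*k**3 - 4*k**2 + 3*k + 2)/16.
R(k) = B(k−1)·f(k)/C(k) = k*(4*k**3 - 4*k**2 + 3*k + 2)/(16*k**3 + 12*k**2 + 10*k + 5); s_k = R·t_k = k*(-4*k**3 + 4*k**2 - 3*k - 2).
s_(k+1) − s_k = -16*k**3 - 12*k**2 - 10*k - 5 = t_k.
Evaluate s at k=9 and k=3: -23589 and -249; difference -23340.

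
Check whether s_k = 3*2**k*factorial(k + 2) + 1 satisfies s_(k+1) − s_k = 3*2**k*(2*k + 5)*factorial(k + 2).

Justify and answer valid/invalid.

s_(k+1) = 3*2**(k + 1)*factorial(k + 3) + 1
s_(k+1) − s_k = 3*2**k*(2*k + 5)*factorial(k + 2)
(s_(k+1) − s_k) − t_k = 0

Valid — Δs_k = t_k.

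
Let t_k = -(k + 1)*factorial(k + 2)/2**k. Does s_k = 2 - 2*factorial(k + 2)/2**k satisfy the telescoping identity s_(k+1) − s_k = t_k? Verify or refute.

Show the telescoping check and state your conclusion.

s_(k+1) = -2*2**(-k - 1)*factorial(k + 3) + 2
s_(k+1) − s_k = -(k + 1)*factorial(k + 2)/2**k
(s_(k+1) − s_k) − t_k = 0

Valid — Δs_k = t_k.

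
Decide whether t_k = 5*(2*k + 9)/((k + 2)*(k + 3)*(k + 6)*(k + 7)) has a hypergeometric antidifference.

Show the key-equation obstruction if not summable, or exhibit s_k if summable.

Step 1: r(k) = (k + 2)*(k + 6)*(2*k + 11)/((k + 4)*(k + 8)*(2*k + 9)).
So A=k + 2 and B=k + 8, with C=k**3 + 27*k**2/2 + 121*k/2 + 90.
Key eq: (k + 2)·f(k+1) = (k + 7)·f(k) + (k**3 + 27*k**2/2 + 121*k/2 + 90).
deg f ≤ 5 (via 1,1,3).
Solving with deg f ≤ 5: f(k) = k*(k + 3)*(k + 4)*(k + 5)*(k + 8)/24.
Get s_k = R·t_k = 5*k*(k + 8)/(12*(k**2 + 8*k + 12)) with R(k) = B(k−1)f(k)/C(k) = k*(k + 3)*(k + 7)*(k + 8)/(12*(2*k + 9)).
Δs = 5*(2*k + 9)/(k**4 + 18*k**3 + 113*k**2 + 288*k + 252), as required.

Yes. s_k = 5*k*(k + 8)/(12*(k**2 + 8*k + 12)).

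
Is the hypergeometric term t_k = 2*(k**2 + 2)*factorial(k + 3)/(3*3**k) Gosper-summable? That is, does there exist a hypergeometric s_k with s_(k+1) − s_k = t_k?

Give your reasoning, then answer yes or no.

Yes. s_k = 2*(k - 2)*factorial(k + 3)/3**k.

r(k) = (k + 4)*((k + 1)**2 + 2)/(3*(k**2 + 2)) after simplifying.
Normal form (A,B,C) = (k/3 + 4/3, 1, k**2 + 2).
Set up (k/3 + 4/3)·f(k+1) − (1)·f(k) − (k**2 + 2) = 0.
d = 1 from the (1,0,2) case.
Match coefficients ⇒ f(k) = 3*(k - 2).
Get s_k = R·t_k = 2*(k - 2)*factorial(k + 3)/3**k with R(k) = B(k−1)f(k)/C(k) = 3*(k - 2)/(k**2 + 2).
Check: Δs_k = 2*(k**2 + 2)*factorial(k + 3)/(3*3**k). ✓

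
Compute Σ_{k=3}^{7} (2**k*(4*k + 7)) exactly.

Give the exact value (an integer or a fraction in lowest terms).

Σ = 7848

Step 1: r(k) = 2*(4*k + 11)/(4*k + 7).
Gosper form: A/B · C(k+1)/C(k) with A=2, B=1, C=k + 7/4.
Need (2)·f(k+1) − (1)·f(k) = k + 7/4.
From deg A=0, deg B=0, deg C=1: d=1.
A polynomial solution: f(k) = (4*k - 1)/4.
Then R = B(k−1)f/C = (4*k - 1)/(4*k + 7), so s_k = R(k)·t_k = 2**k*(4*k - 1).
Verify: 2**k*(4*k + 7) matches t_k.
Sum = s_(8) − s_(3); s_(8) = 7936, s_(3) = 88 ⇒ 7848.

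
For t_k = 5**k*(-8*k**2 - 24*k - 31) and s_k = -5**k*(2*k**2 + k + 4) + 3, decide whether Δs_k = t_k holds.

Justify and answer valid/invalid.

s_(k+1) = -5*5**k*(k + 2*(k + 1)**2 + 5) + 3
s_(k+1) − s_k = 5**k*(-8*k**2 - 24*k - 31)
(s_(k+1) − s_k) − t_k = 0

Valid — Δs_k = t_k.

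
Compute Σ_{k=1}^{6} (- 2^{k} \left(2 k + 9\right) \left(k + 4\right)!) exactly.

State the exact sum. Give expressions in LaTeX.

Σ = -5109350160

r(k) = 2*(k + 5)*(2*k + 11)/(2*k + 9) after simplifying.
Gosper form: A/B · C(k+1)/C(k) with A=2*k + 10, B=1, C=k + 9/2.
f must satisfy (2*k + 10)·f(k+1) − (1)·f(k) = k + 9/2.
Bound: deg f ≤ 0.
Match coefficients ⇒ f(k) = 1/2.
Get s_k = R·t_k = -2**k*factorial(k + 4) with R(k) = B(k−1)f(k)/C(k) = 1/(2*k + 9).
s_(k+1) − s_k = -2**k*(2*k + 9)*factorial(k + 4) = t_k.
Evaluate s at k=7 and k=1: -5109350400 and -240; difference -5109350160.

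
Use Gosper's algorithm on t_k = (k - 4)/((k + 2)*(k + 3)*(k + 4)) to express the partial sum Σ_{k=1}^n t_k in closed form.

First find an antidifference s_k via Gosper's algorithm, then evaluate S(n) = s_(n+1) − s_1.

S(n) = -n/(n**2 + 7*n + 12)

Compute t_(k+1)/t_k: get (k - 3)*(k + 2)/((k - 4)*(k + 5)).
Gosper form: A/B · C(k+1)/C(k) with A=k + 2, B=k + 5, C=k - 4.
Solve (k + 2)·f(k+1) − (k + 4)·f(k) = k - 4.
deg f ≤ 2 (via 1,1,1).
A polynomial solution: f(k) = -k*(k + 11)/6.
Then R = B(k−1)f/C = -k*(k + 4)*(k + 11)/(6*(k - 4)), so s_k = R(k)·t_k = k*(-k - 11)/(6*(k + 2)*(k + 3)).
Verify: (k - 4)/(k**3 + 9*k**2 + 26*k + 24) matches t_k.
Telescope: S(n) = s_(n+1) − s_(1) = (-n**2 - 13*n - 12)/(6*(n**2 + 7*n + 12)) − (-1/6) = -n/(n**2 + 7*n + 12).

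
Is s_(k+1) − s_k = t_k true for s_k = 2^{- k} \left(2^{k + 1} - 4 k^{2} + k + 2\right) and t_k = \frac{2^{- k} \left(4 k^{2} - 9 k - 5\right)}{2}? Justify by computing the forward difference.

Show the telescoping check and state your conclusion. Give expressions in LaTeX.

valid; difference matches t_k

s_(k+1) = (4*2**k + k - 4*(k + 1)**2 + 3)/(2*2**k)
s_(k+1) − s_k = (4*k**2 - 9*k - 5)/(2*2**k)
(s_(k+1) − s_k) − t_k = 0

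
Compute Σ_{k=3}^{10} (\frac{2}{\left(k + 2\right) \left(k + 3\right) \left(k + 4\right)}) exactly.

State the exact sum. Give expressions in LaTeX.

Ratio r(k) = (k + 2)/(k + 5).
Gosper form: A/B · C(k+1)/C(k) with A=k + 2, B=k + 5, C=1.
Solve (k + 2)·f(k+1) − (k + 4)·f(k) = 1.
Bound: deg f ≤ 2.
Match coefficients ⇒ f(k) = k*(k + 5)/12.
Get s_k = R·t_k = k*(k + 5)/(6*(k + 2)*(k + 3)) with R(k) = B(k−1)f(k)/C(k) = k*(k + 4)*(k + 5)/12.
Check: Δs_k = 2/(k**3 + 9*k**2 + 26*k + 24). ✓
Telescoping: Σ = s_(11) − s_(3) = 44/273 − (2/15) = 38/1365.

Σ = 38/1365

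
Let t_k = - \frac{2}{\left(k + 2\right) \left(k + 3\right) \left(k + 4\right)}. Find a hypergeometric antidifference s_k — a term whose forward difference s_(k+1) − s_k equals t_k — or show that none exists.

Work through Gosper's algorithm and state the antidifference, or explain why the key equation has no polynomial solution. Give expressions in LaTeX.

s_k = \frac{k \left(- k - 5\right)}{6 \left(k + 2\right) \left(k + 3\right)}

Step 1: r(k) = (k + 2)/(k + 5).
Take A(k)=k + 2, B(k)=k + 5, C(k)=1.
Set up (k + 2)·f(k+1) − (k + 4)·f(k) − (1) = 0.
From deg A=1, deg B=1, deg C=0: d=2.
A polynomial solution: f(k) = k*(k + 5)/12.
Then R = B(k−1)f/C = k*(k + 4)*(k + 5)/12, so s_k = R(k)·t_k = k*(-k - 5)/(6*(k + 2)*(k + 3)).
Δs = -2/(k**3 + 9*k**2 + 26*k + 24), as required.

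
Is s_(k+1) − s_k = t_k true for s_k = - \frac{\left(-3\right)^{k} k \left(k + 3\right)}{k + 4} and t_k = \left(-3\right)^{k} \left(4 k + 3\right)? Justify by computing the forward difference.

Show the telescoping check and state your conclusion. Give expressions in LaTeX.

s_(k+1) = 3*(-3)**k*(k + 1)*(k + 4)/(k + 5)
s_(k+1) − s_k = (-3)**k*(4*k**3 + 35*k**2 + 87*k + 48)/(k**2 + 9*k + 20)
(s_(k+1) − s_k) − t_k = 4*(-3)**k*(-k**2 - 5*k - 3)/(k**2 + 9*k + 20)

Invalid: residual \frac{4 \left(-3\right)^{k} \left(- k^{2} - 5 k - 3\right)}{k^{2} + 9 k + 20} ≠ 0.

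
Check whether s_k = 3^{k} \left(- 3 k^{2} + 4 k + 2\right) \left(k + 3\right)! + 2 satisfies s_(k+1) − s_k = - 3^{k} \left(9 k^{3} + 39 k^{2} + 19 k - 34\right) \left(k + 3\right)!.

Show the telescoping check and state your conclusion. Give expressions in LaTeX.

Valid: the claim telescopes to t_k.

s_(k+1) = 3**(k + 1)*(4*k - 3*(k + 1)**2 + 6)*factorial(k + 4) + 2
s_(k+1) − s_k = -3**k*(9*k**3 + 39*k**2 + 19*k - 34)*factorial(k + 3)
(s_(k+1) − s_k) − t_k = 0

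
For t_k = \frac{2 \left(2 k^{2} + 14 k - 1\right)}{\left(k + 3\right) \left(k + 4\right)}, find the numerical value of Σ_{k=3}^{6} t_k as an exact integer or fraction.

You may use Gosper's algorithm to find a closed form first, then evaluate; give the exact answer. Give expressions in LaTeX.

The ratio is (k + 3)*(14*k + 2*(k + 1)**2 + 13)/((k + 5)*(2*k**2 + 14*k - 1)).
Factor: A=k + 3; B=k + 5; C=k**2 + 7*k - 1/2.
Set up (k + 3)·f(k+1) − (k + 4)·f(k) − (k**2 + 7*k - 1/2) = 0.
Bound: deg f ≤ 2.
Solving with deg f ≤ 2: f(k) = k*(6*k - 7)/6.
Then R = B(k−1)f/C = k*(k + 4)*(6*k - 7)/(3*(2*k**2 + 14*k - 1)), so s_k = R(k)·t_k = 2*k*(6*k - 7)/(3*(k + 3)).
Δs = 2*(2*k**2 + 14*k - 1)/(k**2 + 7*k + 12), as required.
Σ_(k=3)^(6) t_k = s_(7) − s_(3) = 49/3 − (11/3) = 38/3.

Σ = 38/3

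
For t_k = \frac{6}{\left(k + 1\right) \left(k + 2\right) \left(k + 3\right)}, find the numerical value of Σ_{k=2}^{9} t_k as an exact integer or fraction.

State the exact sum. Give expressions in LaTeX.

Step 1: r(k) = (k + 1)/(k + 4).
Normal form (A,B,C) = (k + 1, k + 4, 1).
f must satisfy (k + 1)·f(k+1) − (k + 3)·f(k) = 1.
Bound: deg f ≤ 2.
Solve for f: f(k) = k*(k + 3)/4 (degree 2 ≤ 2).
Get s_k = R·t_k = 3*k*(k + 3)/(2*(k + 1)*(k + 2)) with R(k) = B(k−1)f(k)/C(k) = k*(k + 3)**2/4.
Check: Δs_k = 6/(k**3 + 6*k**2 + 11*k + 6). ✓
Sum = s_(10) − s_(2); s_(10) = 65/44, s_(2) = 5/4 ⇒ 5/22.

Σ = 5/22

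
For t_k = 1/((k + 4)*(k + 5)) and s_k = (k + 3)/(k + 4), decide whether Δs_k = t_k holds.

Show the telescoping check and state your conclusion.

valid; difference matches t_k

s_(k+1) = (k + 4)/(k + 5)
s_(k+1) − s_k = 1/(k**2 + 9*k + 20)
(s_(k+1) − s_k) − t_k = 0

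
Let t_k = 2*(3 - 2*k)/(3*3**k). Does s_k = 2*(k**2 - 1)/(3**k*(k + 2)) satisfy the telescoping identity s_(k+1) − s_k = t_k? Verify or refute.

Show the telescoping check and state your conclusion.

Invalid: residual 2*(2*k**2 + 4*k - 9)/(3*3**k*(k**2 + 5*k + 6)) ≠ 0.

s_(k+1) = 2*k*(k + 2)/(3*3**k*(k + 3))
s_(k+1) − s_k = 2*(-2*k**3 - 5*k**2 + 7*k + 9)/(3*3**k*(k**2 + 5*k + 6))
(s_(k+1) − s_k) − t_k = 2*(2*k**2 + 4*k - 9)/(3*3**k*(k**2 + 5*k + 6))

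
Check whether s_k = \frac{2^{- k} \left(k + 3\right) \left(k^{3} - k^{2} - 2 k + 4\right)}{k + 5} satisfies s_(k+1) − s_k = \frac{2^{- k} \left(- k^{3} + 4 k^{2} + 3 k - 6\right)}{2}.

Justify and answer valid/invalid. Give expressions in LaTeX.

Invalid: residual \frac{2^{- k} \left(k^{4} + 3 k^{3} - 25 k^{2} - 13 k + 38\right)}{k^{2} + 11 k + 30} ≠ 0.

s_(k+1) = (k**4 + 6*k**3 + 7*k**2 - 2*k + 8)/(2*2**k*(k + 6))
s_(k+1) − s_k = (-k**5 - 5*k**4 + 23*k**3 + 97*k**2 - 2*k - 104)/(2*2**k*(k**2 + 11*k + 30))
(s_(k+1) − s_k) − t_k = (k**4 + 3*k**3 - 25*k**2 - 13*k + 38)/(2**k*(k**2 + 11*k + 30))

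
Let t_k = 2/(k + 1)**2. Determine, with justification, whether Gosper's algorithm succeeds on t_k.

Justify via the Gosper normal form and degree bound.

r(k) = (k + 1)**2/(k + 2)**2 after simplifying.
Normal form (A,B,C) = (k**2 + 2*k + 1, k**2 + 4*k + 4, 1).
Solve (k**2 + 2*k + 1)·f(k+1) − (k**2 + 2*k + 1)·f(k) = 1.
Degrees (2,2,0) ⇒ d ≤ 0.
Generic f = c0 gives residual -1; -1 = 0 cannot hold, so t_k is not Gosper-summable.

No — the linear system for f has no solution.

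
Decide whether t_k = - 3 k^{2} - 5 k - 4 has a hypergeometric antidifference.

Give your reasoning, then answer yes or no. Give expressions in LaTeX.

The ratio is (3*k**2 + 11*k + 12)/(3*k**2 + 5*k + 4).
So A=1 and B=1, with C=k**2 + 5*k/3 + 4/3.
Set up (1)·f(k+1) − (1)·f(k) − (k**2 + 5*k/3 + 4/3) = 0.
deg f ≤ 3 (via 0,0,2).
Coefficient equations give f(k) = k*(k**2 + k + 2)/3.
R(k) = B(k−1)·f(k)/C(k) = k*(k**2 + k + 2)/(3*k**2 + 5*k + 4); s_k = R·t_k = k*(-k**2 - k - 2).
Verify: -3*k**2 - 5*k - 4 matches t_k.

Yes. s_k = k \left(- k^{2} - k - 2\right).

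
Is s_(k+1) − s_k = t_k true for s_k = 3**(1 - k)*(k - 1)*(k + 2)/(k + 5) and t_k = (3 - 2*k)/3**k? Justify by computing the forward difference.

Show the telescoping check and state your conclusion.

s_(k+1) = k*(k + 3)/(3**k*(k + 6))
s_(k+1) − s_k = (-2*k**3 - 13*k**2 + 3*k + 36)/(3**k*(k**2 + 11*k + 30))
(s_(k+1) − s_k) − t_k = 6*(k**2 + 5*k - 9)/(3**k*(k**2 + 11*k + 30))

Invalid: residual 6*(k**2 + 5*k - 9)/(3**k*(k**2 + 11*k + 30)) ≠ 0.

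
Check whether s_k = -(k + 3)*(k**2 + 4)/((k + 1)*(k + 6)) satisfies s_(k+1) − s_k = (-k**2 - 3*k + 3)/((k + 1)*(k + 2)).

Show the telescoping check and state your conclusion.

Invalid: residual 3*(7*k**2 + 11*k - 26)/(k**4 + 16*k**3 + 83*k**2 + 152*k + 84) ≠ 0.

s_(k+1) = -(k + 4)*((k + 1)**2 + 4)/((k + 2)*(k + 7))
s_(k+1) − s_k = (-k**4 - 16*k**3 - 57*k**2 - 54*k + 48)/(k**4 + 16*k**3 + 83*k**2 + 152*k + 84)
(s_(k+1) − s_k) − t_k = 3*(7*k**2 + 11*k - 26)/(k**4 + 16*k**3 + 83*k**2 + 152*k + 84)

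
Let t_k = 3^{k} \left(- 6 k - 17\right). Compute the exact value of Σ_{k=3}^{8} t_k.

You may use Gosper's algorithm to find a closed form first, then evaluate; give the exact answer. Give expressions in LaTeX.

Σ = -609822

The ratio is 3*(6*k + 23)/(6*k + 17).
Gosper form: A/B · C(k+1)/C(k) with A=3, B=1, C=k + 17/6.
Set up (3)·f(k+1) − (1)·f(k) − (k + 17/6) = 0.
Bound: deg f ≤ 1.
A polynomial solution: f(k) = (3*k + 4)/6.
Then R = B(k−1)f/C = (3*k + 4)/(6*k + 17), so s_k = R(k)·t_k = 3**k*(-3*k - 4).
Verify: 3**k*(-6*k - 17) matches t_k.
Sum = s_(9) − s_(3); s_(9) = -610173, s_(3) = -351 ⇒ -609822.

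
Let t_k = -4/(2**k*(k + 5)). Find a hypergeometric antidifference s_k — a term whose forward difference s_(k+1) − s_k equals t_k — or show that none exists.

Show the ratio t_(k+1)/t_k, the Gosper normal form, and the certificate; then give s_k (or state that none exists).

The ratio is (k + 5)/(2*(k + 6)).
Take A(k)=k/2 + 5/2, B(k)=k + 6, C(k)=1.
Need (k/2 + 5/2)·f(k+1) − (k + 5)·f(k) = 1.
Degrees (1,1,0) ⇒ d ≤ -1.
deg f ≤ -1 is impossible — no certificate.

none — t_k is not Gosper-summable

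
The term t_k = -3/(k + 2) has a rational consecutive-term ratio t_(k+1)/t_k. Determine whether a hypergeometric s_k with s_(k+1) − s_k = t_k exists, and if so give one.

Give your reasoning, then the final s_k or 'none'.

Ratio r(k) = (k + 2)/(k + 3).
Factor: A=k + 2; B=k + 3; C=1.
Key eq: (k + 2)·f(k+1) = (k + 2)·f(k) + (1).
Degrees (1,1,0) ⇒ d ≤ 0.
Generic f = c0 gives residual -1; -1 = 0 cannot hold, so t_k is not Gosper-summable.

not Gosper-summable; s_k does not exist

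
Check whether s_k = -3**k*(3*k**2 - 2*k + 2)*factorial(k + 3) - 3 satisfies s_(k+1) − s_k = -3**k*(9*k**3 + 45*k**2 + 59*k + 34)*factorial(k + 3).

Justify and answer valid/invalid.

Valid: the claim telescopes to t_k.

s_(k+1) = 3**(k + 1)*(2*k - 3*(k + 1)**2)*factorial(k + 4) - 3
s_(k+1) − s_k = -3**k*(9*k**3 + 45*k**2 + 59*k + 34)*factorial(k + 3)
(s_(k+1) − s_k) − t_k = 0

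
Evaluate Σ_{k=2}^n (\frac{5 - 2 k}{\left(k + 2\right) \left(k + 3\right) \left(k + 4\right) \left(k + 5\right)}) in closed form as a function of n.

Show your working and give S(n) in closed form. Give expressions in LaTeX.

S(n) = \frac{- n^{3} - 12 n^{2} + 73 n - 60}{120 \left(n^{3} + 12 n^{2} + 47 n + 60\right)}

r(k) = (k + 2)*(2*k - 3)/((k + 6)*(2*k - 5)) after simplifying.
Factor: A=k + 2; B=k + 6; C=k - 5/2.
Need (k + 2)·f(k+1) − (k + 5)·f(k) = k - 5/2.
Degrees (1,1,1) ⇒ d ≤ 3.
A polynomial solution: f(k) = -k*(k**2 + 9*k + 50)/48.
Get s_k = R·t_k = k*(k**2 + 9*k + 50)/(24*(k + 2)*(k + 3)*(k + 4)) with R(k) = B(k−1)f(k)/C(k) = -k*(k + 5)*(k**2 + 9*k + 50)/(24*(2*k - 5)).
Δs = (5 - 2*k)/(k**4 + 14*k**3 + 71*k**2 + 154*k + 120), as required.
Telescope: S(n) = s_(n+1) − s_(2) = (n**3 + 12*n**2 + 71*n + 60)/(24*(n**3 + 12*n**2 + 47*n + 60)) − (1/20) = (-n**3 - 12*n**2 + 73*n - 60)/(120*(n**3 + 12*n**2 + 47*n + 60)).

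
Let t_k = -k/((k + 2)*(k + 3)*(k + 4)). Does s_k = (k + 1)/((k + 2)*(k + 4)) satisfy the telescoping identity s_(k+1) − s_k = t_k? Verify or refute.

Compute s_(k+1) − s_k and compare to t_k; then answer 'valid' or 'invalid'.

s_(k+1) = (k + 2)/((k + 3)*(k + 5))
s_(k+1) − s_k = (-k**2 - 3*k + 1)/(k**4 + 14*k**3 + 71*k**2 + 154*k + 120)
(s_(k+1) − s_k) − t_k = (2*k + 1)/(k**4 + 14*k**3 + 71*k**2 + 154*k + 120)

Invalid: residual (2*k + 1)/(k**4 + 14*k**3 + 71*k**2 + 154*k + 120) ≠ 0.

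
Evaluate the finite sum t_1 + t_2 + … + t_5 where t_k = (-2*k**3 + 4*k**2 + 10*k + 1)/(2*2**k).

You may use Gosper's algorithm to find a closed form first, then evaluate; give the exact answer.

Ratio r(k) = (k**3 + k**2 - 6*k - 13/2)/(2*k**3 - 4*k**2 - 10*k - 1).
Normal form (A,B,C) = (1/2, 1, k**3 - 2*k**2 - 5*k - 1/2).
Solve (1/2)·f(k+1) − (1)·f(k) = k**3 - 2*k**2 - 5*k - 1/2.
deg f ≤ 3 (via 0,0,3).
A polynomial solution: f(k) = -2*k**3 - 2*k**2 - 3.
Certificate R = B(k−1)f/C = -2*(2*k**3 + 2*k**2 + 3)/(2*k**3 - 4*k**2 - 10*k - 1) gives s_k = (2*k**3 + 2*k**2 + 3)/2**k.
Δs = (-2*k**3 + 4*k**2 + 10*k + 1)/(2*2**k), as required.
Telescoping: Σ = s_(6) − s_(1) = 507/64 − (7/2) = 283/64.

Σ = 283/64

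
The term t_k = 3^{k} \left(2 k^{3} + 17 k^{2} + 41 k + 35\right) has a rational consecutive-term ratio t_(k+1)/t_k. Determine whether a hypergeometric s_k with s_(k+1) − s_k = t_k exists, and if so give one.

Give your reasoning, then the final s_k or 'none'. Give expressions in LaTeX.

The ratio is 3*(2*k**3 + 23*k**2 + 81*k + 95)/(2*k**3 + 17*k**2 + 41*k + 35).
Take A(k)=3, B(k)=1, C(k)=k**3 + 17*k**2/2 + 41*k/2 + 35/2.
Need (3)·f(k+1) − (1)·f(k) = k**3 + 17*k**2/2 + 41*k/2 + 35/2.
Degrees (0,0,3) ⇒ d ≤ 3.
Match coefficients ⇒ f(k) = (k**3 + 4*k**2 + 4*k + 4)/2.
Certificate R = B(k−1)f/C = (k**3 + 4*k**2 + 4*k + 4)/(2*k**3 + 17*k**2 + 41*k + 35) gives s_k = 3**k*(k**3 + 4*k**2 + 4*k + 4).
Verify: 3**k*(2*k**3 + 17*k**2 + 41*k + 35) matches t_k.

s_k = 3^{k} \left(k^{3} + 4 k^{2} + 4 k + 4\right)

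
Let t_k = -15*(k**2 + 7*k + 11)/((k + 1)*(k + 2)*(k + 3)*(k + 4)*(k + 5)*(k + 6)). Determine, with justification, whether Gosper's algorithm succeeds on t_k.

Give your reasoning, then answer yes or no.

Ratio r(k) = (k + 1)*(7*k + (k + 1)**2 + 18)/((k + 7)*(k**2 + 7*k + 11)).
Gosper form: A/B · C(k+1)/C(k) with A=k + 1, B=k + 7, C=k**2 + 7*k + 11.
Solve (k + 1)·f(k+1) − (k + 6)·f(k) = k**2 + 7*k + 11.
Bound: deg f ≤ 5.
Coefficient equations give f(k) = k*(k + 2)*(k + 4)*(k**2 + 9*k + 23)/45.
Certificate R = B(k−1)f/C = k*(k + 2)*(k + 4)*(k + 6)*(k**2 + 9*k + 23)/(45*(k**2 + 7*k + 11)) gives s_k = k*(-k**2 - 9*k - 23)/(3*(k**3 + 9*k**2 + 23*k + 15)).
Verify: 15*(-k**2 - 7*k - 11)/(k**6 + 21*k**5 + 175*k**4 + 735*k**3 + 1624*k**2 + 1764*k + 720) matches t_k.

Yes. s_k = k*(-k**2 - 9*k - 23)/(3*(k**3 + 9*k**2 + 23*k + 15)).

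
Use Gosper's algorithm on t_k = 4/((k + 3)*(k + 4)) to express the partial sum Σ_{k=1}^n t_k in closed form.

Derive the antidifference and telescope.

The ratio is (k + 3)/(k + 5).
A = k + 3, B = k + 5, C = 1.
f must satisfy (k + 3)·f(k+1) − (k + 4)·f(k) = 1.
From deg A=1, deg B=1, deg C=0: d=1.
Solve for f: f(k) = k/3 (degree 1 ≤ 1).
So s_k = (B(k−1)f/C)·t_k = (k*(k + 4)/3)·t_k = 4*k/(3*(k + 3)).
Δs = 4/(k**2 + 7*k + 12), as required.
Telescope: S(n) = s_(n+1) − s_(1) = 4*(n + 1)/(3*(n + 4)) − (1/3) = n/(n + 4).

S(n) = n/(n + 4)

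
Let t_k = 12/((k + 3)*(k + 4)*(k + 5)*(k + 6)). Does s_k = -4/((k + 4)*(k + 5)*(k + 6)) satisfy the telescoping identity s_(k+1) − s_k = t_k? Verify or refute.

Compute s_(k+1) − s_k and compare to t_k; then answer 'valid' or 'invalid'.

Invalid: residual -48/(k**5 + 25*k**4 + 245*k**3 + 1175*k**2 + 2754*k + 2520) ≠ 0.

s_(k+1) = -4/((k + 5)*(k + 6)*(k + 7))
s_(k+1) − s_k = 12/((k + 4)*(k + 5)*(k + 6)*(k + 7))
(s_(k+1) − s_k) − t_k = -48/((k + 3)*(k + 4)*(k + 5)*(k + 6)*(k + 7))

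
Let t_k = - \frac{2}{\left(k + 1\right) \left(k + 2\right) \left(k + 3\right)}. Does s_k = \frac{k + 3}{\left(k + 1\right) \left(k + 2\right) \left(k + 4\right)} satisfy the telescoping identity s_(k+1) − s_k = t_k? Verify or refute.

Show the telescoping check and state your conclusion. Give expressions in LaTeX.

Invalid: residual \frac{3 k + 11}{k^{5} + 15 k^{4} + 85 k^{3} + 225 k^{2} + 274 k + 120} ≠ 0.

s_(k+1) = (k + 4)/((k + 2)*(k + 3)*(k + 5))
s_(k+1) − s_k = ((k + 1)*(k + 4)**2 - (k + 3)**2*(k + 5))/((k + 1)*(k + 2)*(k + 3)*(k + 4)*(k + 5))
(s_(k+1) − s_k) − t_k = (3*k + 11)/(k**5 + 15*k**4 + 85*k**3 + 225*k**2 + 274*k + 120)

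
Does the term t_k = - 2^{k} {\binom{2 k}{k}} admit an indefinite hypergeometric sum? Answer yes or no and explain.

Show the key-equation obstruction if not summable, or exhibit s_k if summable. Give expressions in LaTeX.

No; the degree bound rules out any f.

r(k) = 4*(2*k + 1)/(k + 1) after simplifying.
Normal form (A,B,C) = (8*k + 4, k + 1, 1).
Set up (8*k + 4)·f(k+1) − (k)·f(k) − (1) = 0.
d = -1 from the (1,1,0) case.
Bound -1 < 0, so the key equation has no polynomial solution.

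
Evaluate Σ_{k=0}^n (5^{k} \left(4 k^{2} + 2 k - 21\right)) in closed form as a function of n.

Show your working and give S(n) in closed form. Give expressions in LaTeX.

r(k) = 5*(4*k**2 + 10*k - 15)/(4*k**2 + 2*k - 21) after simplifying.
Normal form (A,B,C) = (5, 1, k**2 + k/2 - 21/4).
Key eq: (5)·f(k+1) = (1)·f(k) + (k**2 + k/2 - 21/4).
deg f ≤ 2 (via 0,0,2).
Match coefficients ⇒ f(k) = (k**2 - 2*k - 4)/4.
Certificate R = B(k−1)f/C = (k**2 - 2*k - 4)/(4*k**2 + 2*k - 21) gives s_k = 5**k*(k**2 - 2*k - 4).
Δs = 5**k*(4*k**2 + 2*k - 21), as required.
s_(n+1) = 5**(n + 1)*(n**2 - 5) and s_(0) = -4, so S(n) = 5**(n + 1)*n**2 - 5**(n + 2) + 4.

S(n) = 5^{n + 1} n^{2} - 5^{n + 2} + 4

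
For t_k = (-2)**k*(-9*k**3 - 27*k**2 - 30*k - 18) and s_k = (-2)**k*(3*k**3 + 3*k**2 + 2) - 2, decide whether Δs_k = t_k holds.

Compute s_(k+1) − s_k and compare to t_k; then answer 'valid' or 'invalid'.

s_(k+1) = -2*(-2)**k*(3*(k + 1)**3 + 3*(k + 1)**2 + 2) - 2
s_(k+1) − s_k = (-2)**k*(-9*k**3 - 27*k**2 - 30*k - 18)
(s_(k+1) − s_k) − t_k = 0

Valid — Δs_k = t_k.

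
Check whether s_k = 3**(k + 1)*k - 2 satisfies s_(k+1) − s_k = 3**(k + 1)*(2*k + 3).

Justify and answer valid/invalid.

Valid: the claim telescopes to t_k.

s_(k+1) = 3**(k + 2)*(k + 1) - 2
s_(k+1) − s_k = 3**(k + 1)*(2*k + 3)
(s_(k+1) − s_k) − t_k = 0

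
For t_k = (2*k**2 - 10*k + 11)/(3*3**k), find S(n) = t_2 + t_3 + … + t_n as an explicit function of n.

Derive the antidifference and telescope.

Ratio r(k) = (2*k**2 - 6*k + 3)/(3*(2*k**2 - 10*k + 11)).
Take A(k)=1/3, B(k)=1, C(k)=k**2 - 5*k + 11/2.
f must satisfy (1/3)·f(k+1) − (1)·f(k) = k**2 - 5*k + 11/2.
Bound: deg f ≤ 2.
Solve for f: f(k) = -3*(k - 2)**2/2 (degree 2 ≤ 2).
So s_k = (B(k−1)f/C)·t_k = (-3*(k - 2)**2/(2*k**2 - 10*k + 11))·t_k = (-k**2 + 4*k - 4)/3**k.
Check: Δs_k = (2*k**2 - 10*k + 11)/(3*3**k). ✓
s_(n+1) = 3**(-n - 1)*(-n**2 + 2*n - 1) and s_(2) = 0, so S(n) = 3**(-n - 1)*(-n**2 + 2*n - 1).

S(n) = 3**(-n - 1)*(-n**2 + 2*n - 1)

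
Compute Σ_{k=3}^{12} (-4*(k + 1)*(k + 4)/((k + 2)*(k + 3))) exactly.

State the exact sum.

Σ = -584/15

t_(k+1)/t_k = (k + 2)**2*(k + 5)/((k + 1)*(k + 4)**2).
Gosper form: A/B · C(k+1)/C(k) with A=k + 2, B=k + 4, C=k**2 + 5*k + 4.
Set up (k + 2)·f(k+1) − (k + 3)·f(k) − (k**2 + 5*k + 4) = 0.
deg f ≤ 2 (via 1,1,2).
Match coefficients ⇒ f(k) = k*(k + 1).
R(k) = B(k−1)·f(k)/C(k) = k*(k + 3)/(k + 4); s_k = R·t_k = 4*k*(-k - 1)/(k + 2).
Δs = 4*(-k**2 - 5*k - 4)/(k**2 + 5*k + 6), as required.
Telescoping: Σ = s_(13) − s_(3) = -728/15 − (-48/5) = -584/15.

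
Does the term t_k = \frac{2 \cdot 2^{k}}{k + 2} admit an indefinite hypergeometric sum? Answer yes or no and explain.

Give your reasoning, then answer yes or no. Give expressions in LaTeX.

Step 1: r(k) = 2*(k + 2)/(k + 3).
A = 2*k + 4, B = k + 3, C = 1.
Set up (2*k + 4)·f(k+1) − (k + 2)·f(k) − (1) = 0.
From deg A=1, deg B=1, deg C=0: d=-1.
Bound -1 < 0, so the key equation has no polynomial solution.

No. Not Gosper-summable.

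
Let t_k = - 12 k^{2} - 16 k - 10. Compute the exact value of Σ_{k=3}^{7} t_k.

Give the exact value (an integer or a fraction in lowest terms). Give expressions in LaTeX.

t_(k+1)/t_k = (6*k**2 + 20*k + 19)/(6*k**2 + 8*k + 5).
So A=1 and B=1, with C=k**2 + 4*k/3 + 5/6.
Solve (1)·f(k+1) − (1)·f(k) = k**2 + 4*k/3 + 5/6.
Bound: deg f ≤ 3.
Solve for f: f(k) = k*(2*k**2 + k + 2)/6 (degree 3 ≤ 3).
R(k) = B(k−1)·f(k)/C(k) = k*(2*k**2 + k + 2)/(6*k**2 + 8*k + 5); s_k = R·t_k = 2*k*(-2*k**2 - k - 2).
s_(k+1) − s_k = -12*k**2 - 16*k - 10 = t_k.
Telescoping: Σ = s_(8) − s_(3) = -2208 − (-138) = -2070.

Σ = -2070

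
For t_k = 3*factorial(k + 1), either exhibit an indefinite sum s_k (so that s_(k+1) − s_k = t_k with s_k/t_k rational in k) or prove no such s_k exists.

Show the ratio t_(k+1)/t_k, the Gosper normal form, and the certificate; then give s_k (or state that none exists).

none (Gosper's algorithm certifies no s_k)

Step 1: r(k) = k + 2.
So A=k + 2 and B=1, with C=1.
Set up (k + 2)·f(k+1) − (1)·f(k) − (1) = 0.
Degrees (1,0,0) ⇒ d ≤ -1.
d = -1 < 0 ⇒ no nonzero polynomial f; not summable.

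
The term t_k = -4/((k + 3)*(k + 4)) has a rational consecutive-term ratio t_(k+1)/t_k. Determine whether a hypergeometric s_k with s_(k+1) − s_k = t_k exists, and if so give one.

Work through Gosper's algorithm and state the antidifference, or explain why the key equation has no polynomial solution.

Ratio r(k) = (k + 3)/(k + 5).
A = k + 3, B = k + 5, C = 1.
Key eq: (k + 3)·f(k+1) = (k + 4)·f(k) + (1).
deg f ≤ 1 (via 1,1,0).
Solve for f: f(k) = k/3 (degree 1 ≤ 1).
Certificate R = B(k−1)f/C = k*(k + 4)/3 gives s_k = -4*k/(3*k + 9).
Check: Δs_k = -4/(k**2 + 7*k + 12). ✓

s_k = -4*k/(3*k + 9)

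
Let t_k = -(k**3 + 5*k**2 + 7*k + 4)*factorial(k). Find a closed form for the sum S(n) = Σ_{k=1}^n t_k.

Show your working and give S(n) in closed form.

S(n) = -n**3*factorial(n) - 6*n**2*factorial(n) - 10*n*factorial(n) - 5*factorial(n) + 5

Compute t_(k+1)/t_k: get (k**4 + 9*k**3 + 28*k**2 + 37*k + 17)/(k**3 + 5*k**2 + 7*k + 4).
Factor: A=k + 1; B=1; C=k**3 + 5*k**2 + 7*k + 4.
Set up (k + 1)·f(k+1) − (1)·f(k) − (k**3 + 5*k**2 + 7*k + 4) = 0.
d = 2 from the (1,0,3) case.
Solve for f: f(k) = k**2 + 3*k + 1 (degree 2 ≤ 2).
Then R = B(k−1)f/C = (k**2 + 3*k + 1)/(k**3 + 5*k**2 + 7*k + 4), so s_k = R(k)·t_k = -(k**2 + 3*k + 1)*factorial(k).
Check: Δs_k = -(k**3 + 5*k**2 + 7*k + 4)*factorial(k). ✓
Σ_(k=1)^n t_k = s_(n+1) − s_(1) = (-(n**2 + 5*n + 5)*factorial(n + 1)) − (-5), i.e. -n**3*factorial(n) - 6*n**2*factorial(n) - 10*n*factorial(n) - 5*factorial(n) + 5.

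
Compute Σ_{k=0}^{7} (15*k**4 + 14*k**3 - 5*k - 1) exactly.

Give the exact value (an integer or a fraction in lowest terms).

Σ = 80968

Compute t_(k+1)/t_k: get (-5*k + 15*(k + 1)**4 + 14*(k + 1)**3 - 6)/(15*k**4 + 14*k**3 - 5*k - 1).
Gosper form: A/B · C(k+1)/C(k) with A=1, B=1, C=k**4 + 14*k**3/15 - k/3 - 1/15.
f must satisfy (1)·f(k+1) − (1)·f(k) = k**4 + 14*k**3/15 - k/3 - 1/15.
Bound: deg f ≤ 5.
Solving with deg f ≤ 5: f(k) = k*(3*k**4 - 4*k**3 - 2*k**2 + k + 1)/15.
So s_k = (B(k−1)f/C)·t_k = (k*(3*k**4 - 4*k**3 - 2*k**2 + k + 1)/(15*k**4 + 14*k**3 - 5*k - 1))·t_k = k*(3*k**4 - 4*k**3 - 2*k**2 + k + 1).
Verify: 15*k**4 + 14*k**3 - 5*k - 1 matches t_k.
Evaluate s at k=8 and k=0: 80968 and 0; difference 80968.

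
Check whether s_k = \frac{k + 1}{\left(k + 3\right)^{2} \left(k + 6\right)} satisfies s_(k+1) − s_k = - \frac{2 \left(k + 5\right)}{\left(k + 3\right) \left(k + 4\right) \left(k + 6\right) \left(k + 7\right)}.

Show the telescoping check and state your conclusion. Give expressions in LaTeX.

s_(k+1) = (k + 2)/((k + 4)**2*(k + 7))
s_(k+1) − s_k = -(k + 1)/((k + 3)**2*(k + 6)) + (k + 2)/((k + 4)**2*(k + 7))
(s_(k+1) − s_k) − t_k = 2*(3*k**2 + 27*k + 58)/(k**6 + 27*k**5 + 297*k**4 + 1705*k**3 + 5394*k**2 + 8928*k + 6048)

Invalid: residual \frac{2 \left(3 k^{2} + 27 k + 58\right)}{k^{6} + 27 k^{5} + 297 k^{4} + 1705 k^{3} + 5394 k^{2} + 8928 k + 6048} ≠ 0.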